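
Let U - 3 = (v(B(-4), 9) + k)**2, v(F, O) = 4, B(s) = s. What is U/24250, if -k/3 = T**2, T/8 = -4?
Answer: 9412627/24250 ≈ 388.15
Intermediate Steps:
T = -32 (T = 8*(-4) = -32)
k = -3072 (k = -3*(-32)**2 = -3*1024 = -3072)
U = 9412627 (U = 3 + (4 - 3072)**2 = 3 + (-3068)**2 = 3 + 9412624 = 9412627)
U/24250 = 9412627/24250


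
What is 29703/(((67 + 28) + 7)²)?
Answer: 9901/3468 ≈ 2.8550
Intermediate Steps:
29703/(((67 + 28) + 7)²) = 29703/((95 + 7)²) = 29703/(102²) = 29703/10404 = 29703*(1/10404) = 9901/3468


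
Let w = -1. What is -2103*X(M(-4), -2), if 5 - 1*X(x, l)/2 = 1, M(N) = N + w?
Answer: -16824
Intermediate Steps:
M(N) = -1 + N (M(N) = N - 1 = -1 + N)
X(x, l) = 8 (X(x, l) = 10 - 2*1 = 10 - 2 = 8)
-2103*X(M(-4), -2) = -2103*8 = -16824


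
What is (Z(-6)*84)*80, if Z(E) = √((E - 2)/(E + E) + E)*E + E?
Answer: -40320 - 53760*I*√3 ≈ -40320.0 - 93115.0*I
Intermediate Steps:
Z(E) = E + E*√(E + (-2 + E)/(2*E)) (Z(E) = √((-2 + E)/((2*E)) + E)*E + E = √((-2 + E)*(1/(2*E)) + E)*E + E = √((-2 + E)/(2*E) + E)*E + E = √(E + (-2 + E)/(2*E))*E + E = E*√(E + (-2 + E)/(2*E)) + E = E + E*√(E + (-2 + E)/(2*E)))
(Z(-6)*84)*80 = (-6*(1 + √(2 - 4/(-6) + 4*(-6))/2)*84)*80 = (-6*(1 + √(2 - 4*(-⅙) - 24)/2)*84)*80 = (-6*(1 + √(2 + ⅔ - 24)/2)*84)*80 = (-6*(1 + √(-64/3)/2)*84)*80 = (-6*(1 + (8*I*√3/3)/2)*84)*80 = (-6*(1 + 4*I*√3/3)*84)*80 = ((-6 - 8*I*√3)*84)*80 = (-504 - 672*I*√3)*80 = -40320 - 53760*I*√3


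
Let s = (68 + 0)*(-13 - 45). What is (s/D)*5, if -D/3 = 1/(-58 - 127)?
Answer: -3648200/3 ≈ -1.2161e+6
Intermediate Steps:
D = 3/185 (D = -3/(-58 - 127) = -3/(-185) = -3*(-1/185) = 3/185 ≈ 0.016216)
s = -3944 (s = 68*(-58) = -3944)
(s/D)*5 = -3944/3/185*5 = -3944*185/3*5 = -729640/3*5 = -3648200/3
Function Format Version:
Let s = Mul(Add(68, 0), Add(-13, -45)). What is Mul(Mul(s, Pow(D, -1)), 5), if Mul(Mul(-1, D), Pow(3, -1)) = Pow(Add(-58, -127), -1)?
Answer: Rational(-3648200, 3) ≈ -1.2161e+6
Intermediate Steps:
D = Rational(3, 185) (D = Mul(-3, Pow(Add(-58, -127), -1)) = Mul(-3, Pow(-185, -1)) = Mul(-3, Rational(-1, 185)) = Rational(3, 185) ≈ 0.016216)
s = -3944 (s = Mul(68, -58) = -3944)
Mul(Mul(s, Pow(D, -1)), 5) = Mul(Mul(-3944, Pow(Rational(3, 185), -1)), 5) = Mul(Mul(-3944, Rational(185, 3)), 5) = Mul(Rational(-729640, 3), 5) = Rational(-3648200, 3)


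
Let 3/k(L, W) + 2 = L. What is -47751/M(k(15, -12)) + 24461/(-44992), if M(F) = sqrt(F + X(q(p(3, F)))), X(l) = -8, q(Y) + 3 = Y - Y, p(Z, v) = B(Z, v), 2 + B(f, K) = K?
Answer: -24461/44992 + 47751*I*sqrt(1313)/101 ≈ -0.54367 + 17131.0*I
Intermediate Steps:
B(f, K) = -2 + K
p(Z, v) = -2 + v
k(L, W) = 3/(-2 + L)
q(Y) = -3 (q(Y) = -3 + (Y - Y) = -3 + 0 = -3)
M(F) = sqrt(-8 + F) (M(F) = sqrt(F - 8) = sqrt(-8 + F))
-47751/M(k(15, -12)) + 24461/(-44992) = -47751/sqrt(-8 + 3/(-2 + 15)) + 24461/(-44992) = -47751/sqrt(-8 + 3/13) + 24461*(-1/44992) = -47751/sqrt(-8 + 3*(1/13)) - 24461/44992 = -47751/sqrt(-8 + 3/13) - 24461/44992 = -47751*(-I*sqrt(1313)/101) - 24461/44992 = -(-47751)*I*sqrt(1313)/101 - 24461/44992 = 47751*I*sqrt(1313)/101 - 24461/44992 = -24461/44992 + 47751*I*sqrt(1313)/101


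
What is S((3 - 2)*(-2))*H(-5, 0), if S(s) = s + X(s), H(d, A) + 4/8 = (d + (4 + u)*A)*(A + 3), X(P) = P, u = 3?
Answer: 62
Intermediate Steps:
H(d, A) = -½ + (3 + A)*(d + 7*A) (H(d, A) = -½ + (d + (4 + 3)*A)*(A + 3) = -½ + (d + 7*A)*(3 + A) = -½ + (3 + A)*(d + 7*A))
S(s) = 2*s (S(s) = s + s = 2*s)
S((3 - 2)*(-2))*H(-5, 0) = (2*((3 - 2)*(-2)))*(-½ + 3*(-5) + 7*0² + 21*0 + 0*(-5)) = (2*(1*(-2)))*(-½ - 15 + 7*0 + 0 + 0) = (2*(-2))*(-½ - 15 + 0 + 0 + 0) = -4*(-31/2) = 62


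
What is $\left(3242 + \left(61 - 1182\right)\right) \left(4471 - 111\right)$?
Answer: $9247560$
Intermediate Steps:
$\left(3242 + \left(61 - 1182\right)\right) \left(4471 - 111\right) = \left(3242 + \left(61 - 1182\right)\right) 4360 = \left(3242 - 1121\right) 4360 = 2121 \cdot 4360 = 9247560$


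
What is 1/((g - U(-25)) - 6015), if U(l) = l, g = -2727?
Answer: -1/8717 ≈ -0.00011472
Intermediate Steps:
1/((g - U(-25)) - 6015) = 1/((-2727 - 1*(-25)) - 6015) = 1/((-2727 + 25) - 6015) = 1/(-2702 - 6015) = 1/(-8717) = -1/8717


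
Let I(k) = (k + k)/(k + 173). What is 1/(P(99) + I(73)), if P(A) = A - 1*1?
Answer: 123/12127 ≈ 0.010143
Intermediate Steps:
P(A) = -1 + A (P(A) = A - 1 = -1 + A)
I(k) = 2*k/(173 + k) (I(k) = (2*k)/(173 + k) = 2*k/(173 + k))
1/(P(99) + I(73)) = 1/((-1 + 99) + 2*73/(173 + 73)) = 1/(98 + 2*73/246) = 1/(98 + 2*73*(1/246)) = 1/(98 + 73/123) = 1/(12127/123) = 123/12127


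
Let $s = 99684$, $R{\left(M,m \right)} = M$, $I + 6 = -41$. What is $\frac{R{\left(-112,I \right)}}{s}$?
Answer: $- \frac{28}{24921} \approx -0.0011236$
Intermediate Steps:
$I = -47$ ($I = -6 - 41 = -47$)
$\frac{R{\left(-112,I \right)}}{s} = - \frac{112}{99684} = \left(-112\right) \frac{1}{99684} = - \frac{28}{24921}$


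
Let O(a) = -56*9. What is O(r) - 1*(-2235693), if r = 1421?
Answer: 2235189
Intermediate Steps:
O(a) = -504
O(r) - 1*(-2235693) = -504 - 1*(-2235693) = -504 + 2235693 = 2235189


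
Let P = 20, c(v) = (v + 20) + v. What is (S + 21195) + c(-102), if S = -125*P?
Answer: 18511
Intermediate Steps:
c(v) = 20 + 2*v (c(v) = (20 + v) + v = 20 + 2*v)
S = -2500 (S = -125*20 = -2500)
(S + 21195) + c(-102) = (-2500 + 21195) + (20 + 2*(-102)) = 18695 + (20 - 204) = 18695 - 184 = 18511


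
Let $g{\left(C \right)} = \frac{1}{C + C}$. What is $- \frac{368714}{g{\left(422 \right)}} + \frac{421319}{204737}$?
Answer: $- \frac{63713051674673}{204737} \approx -3.1119 \cdot 10^{8}$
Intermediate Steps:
$g{\left(C \right)} = \frac{1}{2 C}$
$- \frac{368714}{g{\left(422 \right)}} + \frac{421319}{204737} = - \frac{368714}{\frac{1}{2} \cdot \frac{1}{422}} + \frac{421319}{204737} = - \frac{368714}{\frac{1}{2} \cdot \frac{1}{422}} + 421319 \cdot \frac{1}{204737} = - 368714 \frac{1}{\frac{1}{844}} + \frac{421319}{204737} = \left(-368714\right) 844 + \frac{421319}{204737} = -311194616 + \frac{421319}{204737} = - \frac{63713051674673}{204737}$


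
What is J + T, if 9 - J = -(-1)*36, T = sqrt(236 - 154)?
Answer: -27 + sqrt(82) ≈ -17.945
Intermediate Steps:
T = sqrt(82) ≈ 9.0554
J = -27 (J = 9 - (-1)*(-1*36) = 9 - (-1)*(-36) = 9 - 1*36 = 9 - 36 = -27)
J + T = -27 + sqrt(82)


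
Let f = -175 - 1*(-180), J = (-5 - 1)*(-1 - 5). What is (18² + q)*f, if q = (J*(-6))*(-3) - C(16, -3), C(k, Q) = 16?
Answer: 4780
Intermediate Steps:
J = 36 (J = -6*(-6) = 36)
f = 5 (f = -175 + 180 = 5)
q = 632 (q = (36*(-6))*(-3) - 1*16 = -216*(-3) - 16 = 648 - 16 = 632)
(18² + q)*f = (18² + 632)*5 = (324 + 632)*5 = 956*5 = 4780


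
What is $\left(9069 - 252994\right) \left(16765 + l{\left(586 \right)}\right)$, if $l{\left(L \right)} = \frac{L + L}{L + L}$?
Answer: $-4089646550$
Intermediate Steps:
$l{\left(L \right)} = 1$ ($l{\left(L \right)} = \frac{2 L}{2 L} = 2 L \frac{1}{2 L} = 1$)
$\left(9069 - 252994\right) \left(16765 + l{\left(586 \right)}\right) = \left(9069 - 252994\right) \left(16765 + 1\right) = \left(9069 - 252994\right) 16766 = \left(-243925\right) 16766 = -4089646550$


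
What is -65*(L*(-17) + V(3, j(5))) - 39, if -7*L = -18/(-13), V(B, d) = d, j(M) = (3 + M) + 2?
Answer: -6353/7 ≈ -907.57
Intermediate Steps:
j(M) = 5 + M
L = -18/91 (L = -(-18)/(7*(-13)) = -(-18)*(-1)/(7*13) = -1/7*18/13 = -18/91 ≈ -0.19780)
-65*(L*(-17) + V(3, j(5))) - 39 = -65*(-18/91*(-17) + (5 + 5)) - 39 = -65*(306/91 + 10) - 39 = -65*1216/91 - 39 = -6080/7 - 39 = -6353/7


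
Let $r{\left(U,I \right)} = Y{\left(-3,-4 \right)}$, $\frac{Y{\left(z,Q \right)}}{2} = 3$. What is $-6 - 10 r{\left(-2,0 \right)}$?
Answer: $-66$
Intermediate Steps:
$Y{\left(z,Q \right)} = 6$ ($Y{\left(z,Q \right)} = 2 \cdot 3 = 6$)
$r{\left(U,I \right)} = 6$
$-6 - 10 r{\left(-2,0 \right)} = -6 - 60 = -66$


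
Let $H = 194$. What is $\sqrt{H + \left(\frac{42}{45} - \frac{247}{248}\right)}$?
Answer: $\frac{\sqrt{670945710}}{1860} \approx 13.926$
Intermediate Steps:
$\sqrt{H + \left(\frac{42}{45} - \frac{247}{248}\right)} = \sqrt{194 + \left(\frac{42}{45} - \frac{247}{248}\right)} = \sqrt{194 + \left(42 \cdot \frac{1}{45} - \frac{247}{248}\right)} = \sqrt{194 + \left(\frac{14}{15} - \frac{247}{248}\right)} = \sqrt{194 - \frac{233}{3720}} = \sqrt{\frac{721447}{3720}} = \frac{\sqrt{670945710}}{1860}$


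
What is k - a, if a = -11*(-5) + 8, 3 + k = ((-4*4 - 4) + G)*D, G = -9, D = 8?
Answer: -298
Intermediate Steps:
k = -235 (k = -3 + ((-4*4 - 4) - 9)*8 = -3 + ((-16 - 4) - 9)*8 = -3 + (-20 - 9)*8 = -3 - 29*8 = -3 - 232 = -235)
a = 63 (a = 55 + 8 = 63)
k - a = -235 - 1*63 = -235 - 63 = -298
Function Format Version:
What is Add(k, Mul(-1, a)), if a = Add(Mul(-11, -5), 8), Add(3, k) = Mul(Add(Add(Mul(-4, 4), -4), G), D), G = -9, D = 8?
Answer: -298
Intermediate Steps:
k = -235 (k = Add(-3, Mul(Add(Add(Mul(-4, 4), -4), -9), 8)) = Add(-3, Mul(Add(Add(-16, -4), -9), 8)) = Add(-3, Mul(Add(-20, -9), 8)) = Add(-3, Mul(-29, 8)) = Add(-3, -232) = -235)
a = 63 (a = Add(55, 8) = 63)
Add(k, Mul(-1, a)) = Add(-235, Mul(-1, 63)) = Add(-235, -63) = -298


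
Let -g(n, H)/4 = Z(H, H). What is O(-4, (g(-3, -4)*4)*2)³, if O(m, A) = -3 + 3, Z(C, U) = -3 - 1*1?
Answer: 0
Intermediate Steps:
Z(C, U) = -4 (Z(C, U) = -3 - 1 = -4)
g(n, H) = 16 (g(n, H) = -4*(-4) = 16)
O(m, A) = 0
O(-4, (g(-3, -4)*4)*2)³ = 0³ = 0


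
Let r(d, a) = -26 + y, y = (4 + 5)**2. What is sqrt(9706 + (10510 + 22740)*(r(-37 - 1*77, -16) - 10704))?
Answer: 2*I*sqrt(88517386) ≈ 18817.0*I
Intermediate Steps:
y = 81 (y = 9**2 = 81)
r(d, a) = 55 (r(d, a) = -26 + 81 = 55)
sqrt(9706 + (10510 + 22740)*(r(-37 - 1*77, -16) - 10704)) = sqrt(9706 + (10510 + 22740)*(55 - 10704)) = sqrt(9706 + 33250*(-10649)) = sqrt(9706 - 354079250) = sqrt(-354069544) = 2*I*sqrt(88517386)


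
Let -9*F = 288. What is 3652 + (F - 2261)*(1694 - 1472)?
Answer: -505394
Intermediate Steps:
F = -32 (F = -⅑*288 = -32)
3652 + (F - 2261)*(1694 - 1472) = 3652 + (-32 - 2261)*(1694 - 1472) = 3652 - 2293*222 = 3652 - 509046 = -505394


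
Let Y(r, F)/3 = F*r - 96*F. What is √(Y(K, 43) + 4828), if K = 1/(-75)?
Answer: I*√188943/5 ≈ 86.935*I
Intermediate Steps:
K = -1/75 ≈ -0.013333
Y(r, F) = -288*F + 3*F*r (Y(r, F) = 3*(F*r - 96*F) = 3*(-96*F + F*r) = -288*F + 3*F*r)
√(Y(K, 43) + 4828) = √(3*43*(-96 - 1/75) + 4828) = √(3*43*(-7201/75) + 4828) = √(-309643/25 + 4828) = √(-188943/25) = I*√188943/5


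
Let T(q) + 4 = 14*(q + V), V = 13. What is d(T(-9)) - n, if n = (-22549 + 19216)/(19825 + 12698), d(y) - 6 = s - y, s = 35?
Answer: -118140/10841 ≈ -10.898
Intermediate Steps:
T(q) = 178 + 14*q (T(q) = -4 + 14*(q + 13) = -4 + 14*(13 + q) = -4 + (182 + 14*q) = 178 + 14*q)
d(y) = 41 - y (d(y) = 6 + (35 - y) = 41 - y)
n = -1111/10841 (n = -3333/32523 = -3333*1/32523 = -1111/10841 ≈ -0.10248)
d(T(-9)) - n = (41 - (178 + 14*(-9))) - 1*(-1111/10841) = (41 - (178 - 126)) + 1111/10841 = (41 - 1*52) + 1111/10841 = (41 - 52) + 1111/10841 = -11 + 1111/10841 = -118140/10841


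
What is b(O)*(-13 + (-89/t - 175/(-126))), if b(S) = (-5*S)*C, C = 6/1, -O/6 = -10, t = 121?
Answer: 2689100/121 ≈ 22224.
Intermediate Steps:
O = 60 (O = -6*(-10) = 60)
C = 6 (C = 6*1 = 6)
b(S) = -30*S (b(S) = -5*S*6 = -30*S)
b(O)*(-13 + (-89/t - 175/(-126))) = (-30*60)*(-13 + (-89/121 - 175/(-126))) = -1800*(-13 + (-89*1/121 - 175*(-1/126))) = -1800*(-13 + (-89/121 + 25/18)) = -1800*(-13 + 1423/2178) = -1800*(-26891/2178) = 2689100/121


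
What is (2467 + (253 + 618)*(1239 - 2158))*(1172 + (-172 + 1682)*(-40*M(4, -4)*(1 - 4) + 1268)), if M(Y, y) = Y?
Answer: -2107192764264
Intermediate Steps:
(2467 + (253 + 618)*(1239 - 2158))*(1172 + (-172 + 1682)*(-40*M(4, -4)*(1 - 4) + 1268)) = (2467 + (253 + 618)*(1239 - 2158))*(1172 + (-172 + 1682)*(-160*(1 - 4) + 1268)) = (2467 + 871*(-919))*(1172 + 1510*(-160*(-3) + 1268)) = (2467 - 800449)*(1172 + 1510*(-40*(-12) + 1268)) = -797982*(1172 + 1510*(480 + 1268)) = -797982*(1172 + 1510*1748) = -797982*(1172 + 2639480) = -797982*2640652 = -2107192764264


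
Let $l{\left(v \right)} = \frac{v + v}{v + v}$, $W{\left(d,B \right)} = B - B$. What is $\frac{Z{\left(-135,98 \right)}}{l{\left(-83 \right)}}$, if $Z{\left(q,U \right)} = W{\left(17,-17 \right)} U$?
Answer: $0$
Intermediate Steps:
$W{\left(d,B \right)} = 0$
$l{\left(v \right)} = 1$ ($l{\left(v \right)} = \frac{2 v}{2 v} = 2 v \frac{1}{2 v} = 1$)
$Z{\left(q,U \right)} = 0$ ($Z{\left(q,U \right)} = 0 U = 0$)
$\frac{Z{\left(-135,98 \right)}}{l{\left(-83 \right)}} = \frac{0}{1} = 0 \cdot 1 = 0$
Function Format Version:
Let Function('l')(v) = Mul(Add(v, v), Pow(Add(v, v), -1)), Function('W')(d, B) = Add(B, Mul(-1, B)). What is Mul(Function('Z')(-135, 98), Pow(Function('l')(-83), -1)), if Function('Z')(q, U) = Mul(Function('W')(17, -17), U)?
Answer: 0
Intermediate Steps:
Function('W')(d, B) = 0
Function('l')(v) = 1 (Function('l')(v) = Mul(Mul(2, v), Pow(Mul(2, v), -1)) = Mul(Mul(2, v), Mul(Rational(1, 2), Pow(v, -1))) = 1)
Function('Z')(q, U) = 0 (Function('Z')(q, U) = Mul(0, U) = 0)
Mul(Function('Z')(-135, 98), Pow(Function('l')(-83), -1)) = Mul(0, Pow(1, -1)) = Mul(0, 1) = 0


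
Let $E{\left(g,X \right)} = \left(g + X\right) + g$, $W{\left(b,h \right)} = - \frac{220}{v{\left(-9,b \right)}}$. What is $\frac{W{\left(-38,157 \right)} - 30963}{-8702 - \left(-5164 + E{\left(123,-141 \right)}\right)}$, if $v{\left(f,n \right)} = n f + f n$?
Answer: $\frac{5294728}{622953} \approx 8.4994$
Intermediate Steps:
$v{\left(f,n \right)} = 2 f n$ ($v{\left(f,n \right)} = f n + f n = 2 f n$)
$W{\left(b,h \right)} = \frac{110}{9 b}$ ($W{\left(b,h \right)} = - \frac{220}{2 \left(-9\right) b} = - \frac{220}{\left(-18\right) b} = - 220 \left(- \frac{1}{18 b}\right) = \frac{110}{9 b}$)
$E{\left(g,X \right)} = X + 2 g$ ($E{\left(g,X \right)} = \left(X + g\right) + g = X + 2 g$)
$\frac{W{\left(-38,157 \right)} - 30963}{-8702 - \left(-5164 + E{\left(123,-141 \right)}\right)} = \frac{\frac{110}{9 \left(-38\right)} - 30963}{-8702 + \left(5164 - \left(-141 + 2 \cdot 123\right)\right)} = \frac{\frac{110}{9} \left(- \frac{1}{38}\right) - 30963}{-8702 + \left(5164 - \left(-141 + 246\right)\right)} = \frac{- \frac{55}{171} - 30963}{-8702 + \left(5164 - 105\right)} = - \frac{5294728}{171 \left(-8702 + \left(5164 - 105\right)\right)} = - \frac{5294728}{171 \left(-8702 + 5059\right)} = - \frac{5294728}{171 \left(-3643\right)} = \left(- \frac{5294728}{171}\right) \left(- \frac{1}{3643}\right) = \frac{5294728}{622953}$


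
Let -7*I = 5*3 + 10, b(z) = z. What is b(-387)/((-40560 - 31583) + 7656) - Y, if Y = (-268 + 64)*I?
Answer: -328880991/451409 ≈ -728.57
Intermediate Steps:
I = -25/7 (I = -(5*3 + 10)/7 = -(15 + 10)/7 = -⅐*25 = -25/7 ≈ -3.5714)
Y = 5100/7 (Y = (-268 + 64)*(-25/7) = -204*(-25/7) = 5100/7 ≈ 728.57)
b(-387)/((-40560 - 31583) + 7656) - Y = -387/((-40560 - 31583) + 7656) - 1*5100/7 = -387/(-72143 + 7656) - 5100/7 = -387/(-64487) - 5100/7 = -387*(-1/64487) - 5100/7 = 387/64487 - 5100/7 = -328880991/451409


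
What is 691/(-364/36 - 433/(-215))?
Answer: -1337085/15668 ≈ -85.339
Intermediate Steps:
691/(-364/36 - 433/(-215)) = 691/(-364*1/36 - 433*(-1/215)) = 691/(-91/9 + 433/215) = 691/(-15668/1935) = 691*(-1935/15668) = -1337085/15668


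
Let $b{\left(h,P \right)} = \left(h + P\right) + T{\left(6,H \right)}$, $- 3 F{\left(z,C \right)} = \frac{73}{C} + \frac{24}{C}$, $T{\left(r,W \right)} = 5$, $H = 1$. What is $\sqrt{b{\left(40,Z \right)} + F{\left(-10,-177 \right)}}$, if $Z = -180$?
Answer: $\frac{2 i \sqrt{1055923}}{177} \approx 11.611 i$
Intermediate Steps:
$F{\left(z,C \right)} = - \frac{97}{3 C}$ ($F{\left(z,C \right)} = - \frac{\frac{73}{C} + \frac{24}{C}}{3} = - \frac{97 \frac{1}{C}}{3} = - \frac{97}{3 C}$)
$b{\left(h,P \right)} = 5 + P + h$ ($b{\left(h,P \right)} = \left(h + P\right) + 5 = \left(P + h\right) + 5 = 5 + P + h$)
$\sqrt{b{\left(40,Z \right)} + F{\left(-10,-177 \right)}} = \sqrt{\left(5 - 180 + 40\right) - \frac{97}{3 \left(-177\right)}} = \sqrt{-135 - - \frac{97}{531}} = \sqrt{-135 + \frac{97}{531}} = \sqrt{- \frac{71588}{531}} = \frac{2 i \sqrt{1055923}}{177}$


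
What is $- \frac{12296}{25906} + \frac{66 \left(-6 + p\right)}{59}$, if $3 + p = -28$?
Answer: $- \frac{31993958}{764227} \approx -41.864$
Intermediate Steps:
$p = -31$ ($p = -3 - 28 = -31$)
$- \frac{12296}{25906} + \frac{66 \left(-6 + p\right)}{59} = - \frac{12296}{25906} + \frac{66 \left(-6 - 31\right)}{59} = \left(-12296\right) \frac{1}{25906} + 66 \left(-37\right) \frac{1}{59} = - \frac{6148}{12953} - \frac{2442}{59} = - \frac{31993958}{764227}$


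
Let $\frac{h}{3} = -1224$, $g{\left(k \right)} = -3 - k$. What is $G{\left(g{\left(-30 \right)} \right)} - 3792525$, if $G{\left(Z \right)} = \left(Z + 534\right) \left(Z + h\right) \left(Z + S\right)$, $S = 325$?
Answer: $-723577965$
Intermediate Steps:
$h = -3672$ ($h = 3 \left(-1224\right) = -3672$)
$G{\left(Z \right)} = \left(-3672 + Z\right) \left(325 + Z\right) \left(534 + Z\right)$ ($G{\left(Z \right)} = \left(Z + 534\right) \left(Z - 3672\right) \left(Z + 325\right) = \left(534 + Z\right) \left(-3672 + Z\right) \left(325 + Z\right) = \left(-3672 + Z\right) \left(534 + Z\right) \left(325 + Z\right) = \left(-3672 + Z\right) \left(325 + Z\right) \left(534 + Z\right)$)
$G{\left(g{\left(-30 \right)} \right)} - 3792525 = \left(-637275600 + \left(-3 - -30\right)^{3} - 2980698 \left(-3 - -30\right) - 2813 \left(-3 - -30\right)^{2}\right) - 3792525 = \left(-637275600 + \left(-3 + 30\right)^{3} - 2980698 \left(-3 + 30\right) - 2813 \left(-3 + 30\right)^{2}\right) - 3792525 = \left(-637275600 + 27^{3} - 80478846 - 2813 \cdot 27^{2}\right) - 3792525 = \left(-637275600 + 19683 - 80478846 - 2050677\right) - 3792525 = -719785440 - 3792525 = -723577965$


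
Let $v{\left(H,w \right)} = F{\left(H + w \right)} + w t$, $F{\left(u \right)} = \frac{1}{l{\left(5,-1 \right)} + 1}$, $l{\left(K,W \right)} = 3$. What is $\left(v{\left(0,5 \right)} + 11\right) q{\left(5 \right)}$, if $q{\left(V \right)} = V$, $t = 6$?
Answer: $\frac{825}{4} \approx 206.25$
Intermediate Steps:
$F{\left(u \right)} = \frac{1}{4}$ ($F{\left(u \right)} = \frac{1}{3 + 1} = \frac{1}{4}$)
$v{\left(H,w \right)} = \frac{1}{4} + 6 w$ ($v{\left(H,w \right)} = \frac{1}{4} + w 6 = \frac{1}{4} + 6 w$)
$\left(v{\left(0,5 \right)} + 11\right) q{\left(5 \right)} = \left(\left(\frac{1}{4} + 6 \cdot 5\right) + 11\right) 5 = \left(\left(\frac{1}{4} + 30\right) + 11\right) 5 = \left(\frac{121}{4} + 11\right) 5 = \frac{165}{4} \cdot 5 = \frac{825}{4}$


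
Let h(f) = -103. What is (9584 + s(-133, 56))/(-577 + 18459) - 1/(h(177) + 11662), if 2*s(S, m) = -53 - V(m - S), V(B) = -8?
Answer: 221006993/413396076 ≈ 0.53461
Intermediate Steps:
s(S, m) = -45/2 (s(S, m) = (-53 - 1*(-8))/2 = (-53 + 8)/2 = (½)*(-45) = -45/2)
(9584 + s(-133, 56))/(-577 + 18459) - 1/(h(177) + 11662) = (9584 - 45/2)/(-577 + 18459) - 1/(-103 + 11662) = (19123/2)/17882 - 1/11559 = (19123/2)*(1/17882) - 1*1/11559 = 19123/35764 - 1/11559 = 221006993/413396076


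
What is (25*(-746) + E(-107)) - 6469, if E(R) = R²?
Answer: -13670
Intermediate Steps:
(25*(-746) + E(-107)) - 6469 = (25*(-746) + (-107)²) - 6469 = (-18650 + 11449) - 6469 = -7201 - 6469 = -13670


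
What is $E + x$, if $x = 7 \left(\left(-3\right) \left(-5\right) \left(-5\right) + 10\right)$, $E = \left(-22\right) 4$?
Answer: $-543$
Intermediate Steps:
$E = -88$
$x = -455$ ($x = 7 \left(15 \left(-5\right) + 10\right) = 7 \left(-75 + 10\right) = 7 \left(-65\right) = -455$)
$E + x = -88 - 455 = -543$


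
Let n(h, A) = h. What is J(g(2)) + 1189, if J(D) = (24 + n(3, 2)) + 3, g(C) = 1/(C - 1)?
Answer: 1219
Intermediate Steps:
g(C) = 1/(-1 + C)
J(D) = 30 (J(D) = (24 + 3) + 3 = 27 + 3 = 30)
J(g(2)) + 1189 = 30 + 1189 = 1219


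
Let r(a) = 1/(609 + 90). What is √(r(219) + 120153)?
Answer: 2*√14676719163/699 ≈ 346.63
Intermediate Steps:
r(a) = 1/699
√(r(219) + 120153) = √(1/699 + 120153) = √(83986948/699) = 2*√14676719163/699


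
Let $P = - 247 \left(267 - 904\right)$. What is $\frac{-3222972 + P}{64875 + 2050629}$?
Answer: $- \frac{3065633}{2115504} \approx -1.4491$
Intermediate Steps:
$P = 157339$ ($P = \left(-247\right) \left(-637\right) = 157339$)
$\frac{-3222972 + P}{64875 + 2050629} = \frac{-3222972 + 157339}{64875 + 2050629} = - \frac{3065633}{2115504}$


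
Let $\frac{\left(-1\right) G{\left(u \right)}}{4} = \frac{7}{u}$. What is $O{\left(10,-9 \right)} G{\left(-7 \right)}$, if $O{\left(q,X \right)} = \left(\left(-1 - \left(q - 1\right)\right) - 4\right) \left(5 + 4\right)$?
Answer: $-504$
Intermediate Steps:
$O{\left(q,X \right)} = -36 - 9 q$ ($O{\left(q,X \right)} = \left(\left(-1 - \left(-1 + q\right)\right) - 4\right) 9 = \left(- q - 4\right) 9 = \left(-4 - q\right) 9 = -36 - 9 q$)
$G{\left(u \right)} = - \frac{28}{u}$ ($G{\left(u \right)} = - 4 \frac{7}{u} = - \frac{28}{u}$)
$O{\left(10,-9 \right)} G{\left(-7 \right)} = \left(-36 - 90\right) \left(- \frac{28}{-7}\right) = \left(-36 - 90\right) \left(\left(-28\right) \left(- \frac{1}{7}\right)\right) = \left(-126\right) 4 = -504$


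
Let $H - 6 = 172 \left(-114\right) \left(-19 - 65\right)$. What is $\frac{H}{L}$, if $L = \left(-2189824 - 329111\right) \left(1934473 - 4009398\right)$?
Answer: $\frac{549026}{1742200401625} \approx 3.1513 \cdot 10^{-7}$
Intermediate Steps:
$L = 5226601204875$ ($L = \left(-2518935\right) \left(-2074925\right) = 5226601204875$)
$H = 1647078$ ($H = 6 + 172 \left(-114\right) \left(-19 - 65\right) = 6 - -1647072 = 6 + 1647072 = 1647078$)
$\frac{H}{L} = \frac{1647078}{5226601204875} = 1647078 \cdot \frac{1}{5226601204875} = \frac{549026}{1742200401625}$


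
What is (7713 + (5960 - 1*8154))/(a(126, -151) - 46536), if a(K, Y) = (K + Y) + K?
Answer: -5519/46435 ≈ -0.11885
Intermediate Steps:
a(K, Y) = Y + 2*K
(7713 + (5960 - 1*8154))/(a(126, -151) - 46536) = (7713 + (5960 - 1*8154))/((-151 + 2*126) - 46536) = (7713 + (5960 - 8154))/((-151 + 252) - 46536) = (7713 - 2194)/(101 - 46536) = 5519/(-46435) = 5519*(-1/46435) = -5519/46435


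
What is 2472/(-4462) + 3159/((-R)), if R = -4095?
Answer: 16977/78085 ≈ 0.21742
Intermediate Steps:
2472/(-4462) + 3159/((-R)) = 2472/(-4462) + 3159/((-1*(-4095))) = 2472*(-1/4462) + 3159/4095 = -1236/2231 + 3159*(1/4095) = -1236/2231 + 27/35 = 16977/78085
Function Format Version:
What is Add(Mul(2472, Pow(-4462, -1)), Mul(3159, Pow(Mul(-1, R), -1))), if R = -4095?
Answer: Rational(16977, 78085) ≈ 0.21742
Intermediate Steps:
Add(Mul(2472, Pow(-4462, -1)), Mul(3159, Pow(Mul(-1, R), -1))) = Add(Mul(2472, Pow(-4462, -1)), Mul(3159, Pow(Mul(-1, -4095), -1))) = Add(Mul(2472, Rational(-1, 4462)), Mul(3159, Pow(4095, -1))) = Add(Rational(-1236, 2231), Mul(3159, Rational(1, 4095))) = Add(Rational(-1236, 2231), Rational(27, 35)) = Rational(16977, 78085)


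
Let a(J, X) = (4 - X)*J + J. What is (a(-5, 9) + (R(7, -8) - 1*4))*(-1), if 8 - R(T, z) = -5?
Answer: -29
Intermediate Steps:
a(J, X) = J + J*(4 - X) (a(J, X) = J*(4 - X) + J = J + J*(4 - X))
R(T, z) = 13 (R(T, z) = 8 - 1*(-5) = 8 + 5 = 13)
(a(-5, 9) + (R(7, -8) - 1*4))*(-1) = (-5*(5 - 1*9) + (13 - 1*4))*(-1) = (-5*(5 - 9) + (13 - 4))*(-1) = (-5*(-4) + 9)*(-1) = (20 + 9)*(-1) = 29*(-1) = -29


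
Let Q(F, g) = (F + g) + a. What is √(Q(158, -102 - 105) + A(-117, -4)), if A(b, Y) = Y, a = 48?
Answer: I*√5 ≈ 2.2361*I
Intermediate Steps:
Q(F, g) = 48 + F + g (Q(F, g) = (F + g) + 48 = 48 + F + g)
√(Q(158, -102 - 105) + A(-117, -4)) = √((48 + 158 + (-102 - 105)) - 4) = √((48 + 158 - 207) - 4) = √(-1 - 4) = √(-5) = I*√5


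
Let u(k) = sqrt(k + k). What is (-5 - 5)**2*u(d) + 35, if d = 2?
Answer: 235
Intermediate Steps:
u(k) = sqrt(2)*sqrt(k) (u(k) = sqrt(2*k) = sqrt(2)*sqrt(k))
(-5 - 5)**2*u(d) + 35 = (-5 - 5)**2*(sqrt(2)*sqrt(2)) + 35 = (-10)**2*2 + 35 = 100*2 + 35 = 200 + 35 = 235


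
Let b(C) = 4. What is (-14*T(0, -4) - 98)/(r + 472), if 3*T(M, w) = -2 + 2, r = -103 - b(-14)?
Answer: -98/365 ≈ -0.26849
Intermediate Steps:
r = -107 (r = -103 - 1*4 = -103 - 4 = -107)
T(M, w) = 0 (T(M, w) = (-2 + 2)/3 = (⅓)*0 = 0)
(-14*T(0, -4) - 98)/(r + 472) = (-14*0 - 98)/(-107 + 472) = (0 - 98)/365 = -98*1/365 = -98/365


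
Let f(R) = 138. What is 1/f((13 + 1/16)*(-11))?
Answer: 1/138 ≈ 0.0072464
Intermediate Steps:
1/f((13 + 1/16)*(-11)) = 1/138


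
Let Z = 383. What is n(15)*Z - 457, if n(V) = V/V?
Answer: -74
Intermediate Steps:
n(V) = 1
n(15)*Z - 457 = 1*383 - 457 = 383 - 457 = -74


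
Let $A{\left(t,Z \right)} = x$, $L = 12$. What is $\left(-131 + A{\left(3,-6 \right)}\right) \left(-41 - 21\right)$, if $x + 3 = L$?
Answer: $7564$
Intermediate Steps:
$x = 9$ ($x = -3 + 12 = 9$)
$A{\left(t,Z \right)} = 9$
$\left(-131 + A{\left(3,-6 \right)}\right) \left(-41 - 21\right) = \left(-131 + 9\right) \left(-41 - 21\right) = - 122 \left(-41 - 21\right) = \left(-122\right) \left(-62\right) = 7564$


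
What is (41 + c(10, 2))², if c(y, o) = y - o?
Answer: 2401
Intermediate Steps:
(41 + c(10, 2))² = (41 + (10 - 1*2))² = (41 + (10 - 2))² = (41 + 8)² = 49² = 2401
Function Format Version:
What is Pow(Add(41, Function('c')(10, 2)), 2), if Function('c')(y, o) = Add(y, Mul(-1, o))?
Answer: 2401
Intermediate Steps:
Pow(Add(41, Function('c')(10, 2)), 2) = Pow(Add(41, Add(10, Mul(-1, 2))), 2) = Pow(Add(41, Add(10, -2)), 2) = Pow(Add(41, 8), 2) = Pow(49, 2) = 2401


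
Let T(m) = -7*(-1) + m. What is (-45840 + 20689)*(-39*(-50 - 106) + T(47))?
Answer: -154376838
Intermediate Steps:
T(m) = 7 + m
(-45840 + 20689)*(-39*(-50 - 106) + T(47)) = (-45840 + 20689)*(-39*(-50 - 106) + (7 + 47)) = -25151*(-39*(-156) + 54) = -25151*(6084 + 54) = -25151*6138 = -154376838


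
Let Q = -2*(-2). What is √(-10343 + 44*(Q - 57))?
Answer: 65*I*√3 ≈ 112.58*I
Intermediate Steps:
Q = 4
√(-10343 + 44*(Q - 57)) = √(-10343 + 44*(4 - 57)) = √(-10343 + 44*(-53)) = √(-10343 - 2332) = √(-12675) = 65*I*√3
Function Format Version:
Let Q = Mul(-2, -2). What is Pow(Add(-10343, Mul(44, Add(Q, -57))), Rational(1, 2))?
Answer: Mul(65, I, Pow(3, Rational(1, 2))) ≈ Mul(112.58, I)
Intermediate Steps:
Q = 4
Pow(Add(-10343, Mul(44, Add(Q, -57))), Rational(1, 2)) = Pow(Add(-10343, Mul(44, Add(4, -57))), Rational(1, 2)) = Pow(Add(-10343, Mul(44, -53)), Rational(1, 2)) = Pow(Add(-10343, -2332), Rational(1, 2)) = Pow(-12675, Rational(1, 2)) = Mul(65, I, Pow(3, Rational(1, 2)))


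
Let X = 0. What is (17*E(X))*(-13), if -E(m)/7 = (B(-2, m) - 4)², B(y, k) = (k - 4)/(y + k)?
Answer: 6188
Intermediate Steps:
B(y, k) = (-4 + k)/(k + y)
E(m) = -7*(-4 + (-4 + m)/(-2 + m))² (E(m) = -7*((-4 + m)/(m - 2) - 4)² = -7*((-4 + m)/(-2 + m) - 4)² = -7*(-4 + (-4 + m)/(-2 + m))²)
(17*E(X))*(-13) = (17*(-7*(-4 + 3*0)²/(-2 + 0)²))*(-13) = (17*(-7*(-4 + 0)²/(-2)²))*(-13) = (17*(-7*(-4)²*¼))*(-13) = (17*(-7*16*¼))*(-13) = (17*(-28))*(-13) = -476*(-13) = 6188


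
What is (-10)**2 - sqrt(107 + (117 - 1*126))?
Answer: 100 - 7*sqrt(2) ≈ 90.100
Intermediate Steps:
(-10)**2 - sqrt(107 + (117 - 1*126)) = 100 - sqrt(107 + (117 - 126)) = 100 - sqrt(107 - 9) = 100 - sqrt(98) = 100 - 7*sqrt(2)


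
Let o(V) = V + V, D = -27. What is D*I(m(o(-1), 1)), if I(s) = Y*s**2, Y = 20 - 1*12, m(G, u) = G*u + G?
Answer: -3456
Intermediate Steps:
o(V) = 2*V
m(G, u) = G + G*u
Y = 8 (Y = 20 - 12 = 8)
I(s) = 8*s**2
D*I(m(o(-1), 1)) = -216*((2*(-1))*(1 + 1))**2 = -216*(-2*2)**2 = -216*(-4)**2 = -216*16 = -27*128 = -3456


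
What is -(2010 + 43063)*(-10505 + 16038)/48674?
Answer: -249388909/48674 ≈ -5123.7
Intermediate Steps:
-(2010 + 43063)*(-10505 + 16038)/48674 = -45073*5533/48674 = -249388909/48674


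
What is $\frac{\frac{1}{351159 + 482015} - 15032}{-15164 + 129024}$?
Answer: $- \frac{12524271567}{94865191640} \approx -0.13202$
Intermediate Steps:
$\frac{\frac{1}{351159 + 482015} - 15032}{-15164 + 129024} = \frac{\frac{1}{833174} - 15032}{113860} = \left(\frac{1}{833174} - 15032\right) \frac{1}{113860} = \left(- \frac{12524271567}{833174}\right) \frac{1}{113860} = - \frac{12524271567}{94865191640}$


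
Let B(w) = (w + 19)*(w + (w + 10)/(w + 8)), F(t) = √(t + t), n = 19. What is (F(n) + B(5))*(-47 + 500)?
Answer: 869760/13 + 453*√38 ≈ 69697.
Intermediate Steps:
F(t) = √2*√t (F(t) = √(2*t) = √2*√t)
B(w) = (19 + w)*(w + (10 + w)/(8 + w))
(F(n) + B(5))*(-47 + 500) = (√2*√19 + (190 + 5³ + 28*5² + 181*5)/(8 + 5))*(-47 + 500) = (√38 + (190 + 125 + 28*25 + 905)/13)*453 = (√38 + (190 + 125 + 700 + 905)/13)*453 = (√38 + (1/13)*1920)*453 = (√38 + 1920/13)*453 = (1920/13 + √38)*453 = 869760/13 + 453*√38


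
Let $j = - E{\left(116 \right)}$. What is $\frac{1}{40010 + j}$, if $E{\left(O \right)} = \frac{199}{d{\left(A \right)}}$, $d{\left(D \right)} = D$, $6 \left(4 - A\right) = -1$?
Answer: $\frac{25}{999056} \approx 2.5024 \cdot 10^{-5}$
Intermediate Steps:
$A = \frac{25}{6}$ ($A = 4 - - \frac{1}{6} = 4 + \frac{1}{6} = \frac{25}{6} \approx 4.1667$)
$E{\left(O \right)} = \frac{1194}{25}$ ($E{\left(O \right)} = \frac{199}{\frac{25}{6}} = 199 \cdot \frac{6}{25} = \frac{1194}{25}$)
$j = - \frac{1194}{25}$ ($j = \left(-1\right) \frac{1194}{25} = - \frac{1194}{25} \approx -47.76$)
$\frac{1}{40010 + j} = \frac{1}{40010 - \frac{1194}{25}} = \frac{1}{\frac{999056}{25}} = \frac{25}{999056}$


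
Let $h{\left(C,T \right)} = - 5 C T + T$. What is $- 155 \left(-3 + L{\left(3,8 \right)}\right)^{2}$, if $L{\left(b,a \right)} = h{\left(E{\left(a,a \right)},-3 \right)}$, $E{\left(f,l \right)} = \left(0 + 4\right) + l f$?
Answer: $-159370380$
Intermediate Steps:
$E{\left(f,l \right)} = 4 + f l$
$h{\left(C,T \right)} = T - 5 C T$ ($h{\left(C,T \right)} = - 5 C T + T = T - 5 C T$)
$L{\left(b,a \right)} = 57 + 15 a^{2}$ ($L{\left(b,a \right)} = - 3 \left(1 - 5 \left(4 + a a\right)\right) = - 3 \left(1 - 5 \left(4 + a^{2}\right)\right) = - 3 \left(1 - \left(20 + 5 a^{2}\right)\right) = - 3 \left(-19 - 5 a^{2}\right) = 57 + 15 a^{2}$)
$- 155 \left(-3 + L{\left(3,8 \right)}\right)^{2} = - 155 \left(-3 + \left(57 + 15 \cdot 8^{2}\right)\right)^{2} = - 155 \left(-3 + \left(57 + 15 \cdot 64\right)\right)^{2} = - 155 \left(-3 + \left(57 + 960\right)\right)^{2} = - 155 \left(-3 + 1017\right)^{2} = - 155 \cdot 1014^{2} = \left(-155\right) 1028196 = -159370380$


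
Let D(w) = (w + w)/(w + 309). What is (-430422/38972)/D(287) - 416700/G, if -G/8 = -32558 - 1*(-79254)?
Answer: -2703450464913/261146539472 ≈ -10.352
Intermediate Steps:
D(w) = 2*w/(309 + w) (D(w) = (2*w)/(309 + w) = 2*w/(309 + w))
G = -373568 (G = -8*(-32558 - 1*(-79254)) = -8*(-32558 + 79254) = -8*46696 = -373568)
(-430422/38972)/D(287) - 416700/G = (-430422/38972)/((2*287/(309 + 287))) - 416700/(-373568) = (-430422*1/38972)/((2*287/596)) - 416700*(-1/373568) = -215211/(19486*(2*287*(1/596))) + 104175/93392 = -215211/(19486*287/298) + 104175/93392 = -215211/19486*298/287 + 104175/93392 = -32066439/2796241 + 104175/93392 = -2703450464913/261146539472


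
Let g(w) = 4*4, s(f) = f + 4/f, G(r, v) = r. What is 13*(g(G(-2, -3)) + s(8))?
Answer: 637/2 ≈ 318.50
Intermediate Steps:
g(w) = 16
13*(g(G(-2, -3)) + s(8)) = 13*(16 + (8 + 4/8)) = 13*(16 + (8 + 4*(1/8))) = 13*(16 + (8 + 1/2)) = 13*(16 + 17/2) = 13*(49/2) = 637/2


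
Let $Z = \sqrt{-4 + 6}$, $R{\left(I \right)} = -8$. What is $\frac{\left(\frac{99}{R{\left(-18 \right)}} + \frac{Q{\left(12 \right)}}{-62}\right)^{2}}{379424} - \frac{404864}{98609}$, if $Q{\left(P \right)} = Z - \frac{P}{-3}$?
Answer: $- \frac{9447005750941831}{2301148863268864} + \frac{3085 \sqrt{2}}{2917011712} \approx -4.1053$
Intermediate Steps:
$Z = \sqrt{2} \approx 1.4142$
$Q{\left(P \right)} = \sqrt{2} + \frac{P}{3}$ ($Q{\left(P \right)} = \sqrt{2} - \frac{P}{-3} = \sqrt{2} - P \left(- \frac{1}{3}\right) = \sqrt{2} - - \frac{P}{3} = \sqrt{2} + \frac{P}{3}$)
$\frac{\left(\frac{99}{R{\left(-18 \right)}} + \frac{Q{\left(12 \right)}}{-62}\right)^{2}}{379424} - \frac{404864}{98609} = \frac{\left(\frac{99}{-8} + \frac{\sqrt{2} + \frac{1}{3} \cdot 12}{-62}\right)^{2}}{379424} - \frac{404864}{98609} = \left(99 \left(- \frac{1}{8}\right) + \left(\sqrt{2} + 4\right) \left(- \frac{1}{62}\right)\right)^{2} \cdot \frac{1}{379424} - \frac{404864}{98609} = \left(- \frac{99}{8} + \left(4 + \sqrt{2}\right) \left(- \frac{1}{62}\right)\right)^{2} \cdot \frac{1}{379424} - \frac{404864}{98609} = \left(- \frac{99}{8} - \left(\frac{2}{31} + \frac{\sqrt{2}}{62}\right)\right)^{2} \cdot \frac{1}{379424} - \frac{404864}{98609} = \left(- \frac{3085}{248} - \frac{\sqrt{2}}{62}\right)^{2} \cdot \frac{1}{379424} - \frac{404864}{98609} = \frac{\left(- \frac{3085}{248} - \frac{\sqrt{2}}{62}\right)^{2}}{379424} - \frac{404864}{98609} = - \frac{404864}{98609} + \frac{\left(- \frac{3085}{248} - \frac{\sqrt{2}}{62}\right)^{2}}{379424}$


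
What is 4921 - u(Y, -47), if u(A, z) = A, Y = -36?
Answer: 4957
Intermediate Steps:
4921 - u(Y, -47) = 4921 - 1*(-36) = 4921 + 36 = 4957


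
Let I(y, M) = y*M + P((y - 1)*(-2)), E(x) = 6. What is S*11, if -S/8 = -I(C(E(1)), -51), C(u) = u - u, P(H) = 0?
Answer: 0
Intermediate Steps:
C(u) = 0
I(y, M) = M*y (I(y, M) = y*M + 0 = M*y + 0 = M*y)
S = 0 (S = -(-8)*(-51*0) = -(-8)*0 = -8*0 = 0)
S*11 = 0*11 = 0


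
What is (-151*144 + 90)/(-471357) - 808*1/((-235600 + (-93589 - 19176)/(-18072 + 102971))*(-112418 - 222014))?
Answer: 2011841092350229933/43793091043117911180 ≈ 0.045940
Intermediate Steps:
(-151*144 + 90)/(-471357) - 808*1/((-235600 + (-93589 - 19176)/(-18072 + 102971))*(-112418 - 222014)) = (-21744 + 90)*(-1/471357) - 808*(-1/(334432*(-235600 - 112765/84899))) = -21654*(-1/471357) - 808*(-1/(334432*(-235600 - 112765*1/84899))) = 2406/52373 - 808*(-1/(334432*(-235600 - 112765/84899))) = 2406/52373 - 808/((-334432*(-20002317165/84899))) = 2406/52373 - 808/6689414934125280/84899 = 2406/52373 - 808*84899/6689414934125280 = 2406/52373 - 8574799/836176866765660 = 2011841092350229933/43793091043117911180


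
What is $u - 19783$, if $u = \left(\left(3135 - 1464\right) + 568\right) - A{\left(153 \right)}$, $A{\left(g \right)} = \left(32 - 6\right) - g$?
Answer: $-17417$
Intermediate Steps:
$A{\left(g \right)} = 26 - g$ ($A{\left(g \right)} = \left(32 - 6\right) - g = 26 - g$)
$u = 2366$ ($u = \left(\left(3135 - 1464\right) + 568\right) - \left(26 - 153\right) = \left(1671 + 568\right) - \left(26 - 153\right) = 2239 - -127 = 2239 + 127 = 2366$)
$u - 19783 = 2366 - 19783 = -17417$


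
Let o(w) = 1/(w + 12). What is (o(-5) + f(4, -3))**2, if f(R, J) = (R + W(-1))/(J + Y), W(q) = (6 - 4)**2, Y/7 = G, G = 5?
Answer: 121/784 ≈ 0.15434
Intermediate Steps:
Y = 35 (Y = 7*5 = 35)
W(q) = 4 (W(q) = 2**2 = 4)
f(R, J) = (4 + R)/(35 + J) (f(R, J) = (R + 4)/(J + 35) = (4 + R)/(35 + J))
o(w) = 1/(12 + w)
(o(-5) + f(4, -3))**2 = (1/(12 - 5) + (4 + 4)/(35 - 3))**2 = (1/7 + 8/32)**2 = (1/7 + (1/32)*8)**2 = (1/7 + 1/4)**2 = (11/28)**2 = 121/784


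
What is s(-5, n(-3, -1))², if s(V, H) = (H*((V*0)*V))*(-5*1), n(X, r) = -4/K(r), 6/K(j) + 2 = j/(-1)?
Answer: 0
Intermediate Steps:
K(j) = 6/(-2 - j) (K(j) = 6/(-2 + j/(-1)) = 6/(-2 + j*(-1)) = 6/(-2 - j))
n(X, r) = 4/3 + 2*r/3 (n(X, r) = -(-4/3 - 2*r/3) = -4*(-⅓ - r/6) = 4/3 + 2*r/3)
s(V, H) = 0 (s(V, H) = (H*(0*V))*(-5) = (H*0)*(-5) = 0*(-5) = 0)
s(-5, n(-3, -1))² = 0² = 0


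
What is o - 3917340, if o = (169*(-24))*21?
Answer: -4002516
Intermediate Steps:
o = -85176 (o = -4056*21 = -85176)
o - 3917340 = -85176 - 3917340 = -4002516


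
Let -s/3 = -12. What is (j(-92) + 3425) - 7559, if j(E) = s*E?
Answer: -7446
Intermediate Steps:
s = 36 (s = -3*(-12) = 36)
j(E) = 36*E
(j(-92) + 3425) - 7559 = (36*(-92) + 3425) - 7559 = (-3312 + 3425) - 7559 = 113 - 7559 = -7446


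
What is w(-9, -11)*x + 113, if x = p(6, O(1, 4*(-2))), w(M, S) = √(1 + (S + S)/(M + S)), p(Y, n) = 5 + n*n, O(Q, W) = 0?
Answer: 113 + √210/2 ≈ 120.25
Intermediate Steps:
p(Y, n) = 5 + n²
w(M, S) = √(1 + 2*S/(M + S)) (w(M, S) = √(1 + (2*S)/(M + S)) = √(1 + 2*S/(M + S)))
x = 5 (x = 5 + 0² = 5 + 0 = 5)
w(-9, -11)*x + 113 = √((-9 + 3*(-11))/(-9 - 11))*5 + 113 = √((-9 - 33)/(-20))*5 + 113 = √(-1/20*(-42))*5 + 113 = √(21/10)*5 + 113 = (√210/10)*5 + 113 = √210/2 + 113 = 113 + √210/2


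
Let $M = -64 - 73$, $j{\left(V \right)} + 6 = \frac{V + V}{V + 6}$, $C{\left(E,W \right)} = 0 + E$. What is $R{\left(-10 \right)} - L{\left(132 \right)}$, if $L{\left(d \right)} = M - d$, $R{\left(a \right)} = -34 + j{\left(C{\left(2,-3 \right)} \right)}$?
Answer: $\frac{459}{2} \approx 229.5$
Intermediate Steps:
$C{\left(E,W \right)} = E$
$j{\left(V \right)} = -6 + \frac{2 V}{6 + V}$ ($j{\left(V \right)} = -6 + \frac{V + V}{V + 6} = -6 + \frac{2 V}{6 + V}$)
$R{\left(a \right)} = - \frac{79}{2}$ ($R{\left(a \right)} = -34 + \frac{4 \left(-9 - 2\right)}{6 + 2} = -34 + \frac{4 \left(-9 - 2\right)}{8} = -34 + 4 \cdot \frac{1}{8} \left(-11\right) = -34 - \frac{11}{2} = - \frac{79}{2}$)
$M = -137$
$L{\left(d \right)} = -137 - d$
$R{\left(-10 \right)} - L{\left(132 \right)} = - \frac{79}{2} - \left(-137 - 132\right) = - \frac{79}{2} - -269 = - \frac{79}{2} + 269 = \frac{459}{2}$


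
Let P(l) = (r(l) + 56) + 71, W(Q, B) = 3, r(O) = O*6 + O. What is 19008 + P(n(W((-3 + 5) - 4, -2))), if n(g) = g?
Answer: 19156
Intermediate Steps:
r(O) = 7*O (r(O) = 6*O + O = 7*O)
P(l) = 127 + 7*l (P(l) = (7*l + 56) + 71 = (56 + 7*l) + 71 = 127 + 7*l)
19008 + P(n(W((-3 + 5) - 4, -2))) = 19008 + (127 + 7*3) = 19008 + (127 + 21) = 19008 + 148 = 19156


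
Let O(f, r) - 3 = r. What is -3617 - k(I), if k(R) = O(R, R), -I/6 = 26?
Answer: -3464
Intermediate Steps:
I = -156 (I = -6*26 = -156)
O(f, r) = 3 + r
k(R) = 3 + R
-3617 - k(I) = -3617 - (3 - 156) = -3617 - 1*(-153) = -3617 + 153 = -3464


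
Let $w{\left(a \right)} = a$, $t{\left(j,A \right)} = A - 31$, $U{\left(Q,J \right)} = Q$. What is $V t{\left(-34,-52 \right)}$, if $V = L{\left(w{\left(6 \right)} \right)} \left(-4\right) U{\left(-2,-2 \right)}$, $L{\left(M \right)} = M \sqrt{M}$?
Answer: $- 3984 \sqrt{6} \approx -9758.8$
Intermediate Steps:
$t{\left(j,A \right)} = -31 + A$ ($t{\left(j,A \right)} = A - 31 = -31 + A$)
$L{\left(M \right)} = M^{\frac{3}{2}}$
$V = 48 \sqrt{6}$ ($V = 6^{\frac{3}{2}} \left(-4\right) \left(-2\right) = 6 \sqrt{6} \left(-4\right) \left(-2\right) = - 24 \sqrt{6} \left(-2\right) = 48 \sqrt{6} \approx 117.58$)
$V t{\left(-34,-52 \right)} = 48 \sqrt{6} \left(-31 - 52\right) = 48 \sqrt{6} \left(-83\right) = - 3984 \sqrt{6}$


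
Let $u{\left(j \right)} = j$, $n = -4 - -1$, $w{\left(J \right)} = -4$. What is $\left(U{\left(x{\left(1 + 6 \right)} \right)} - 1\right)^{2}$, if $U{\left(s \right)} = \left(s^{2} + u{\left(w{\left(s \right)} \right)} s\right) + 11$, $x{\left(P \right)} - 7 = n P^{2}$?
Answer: $406828900$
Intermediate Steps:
$n = -3$ ($n = -4 + 1 = -3$)
$x{\left(P \right)} = 7 - 3 P^{2}$
$U{\left(s \right)} = 11 + s^{2} - 4 s$ ($U{\left(s \right)} = \left(s^{2} - 4 s\right) + 11 = 11 + s^{2} - 4 s$)
$\left(U{\left(x{\left(1 + 6 \right)} \right)} - 1\right)^{2} = \left(\left(11 + \left(7 - 3 \left(1 + 6\right)^{2}\right)^{2} - 4 \left(7 - 3 \left(1 + 6\right)^{2}\right)\right) - 1\right)^{2} = \left(\left(11 + \left(7 - 3 \cdot 7^{2}\right)^{2} - 4 \left(7 - 3 \cdot 7^{2}\right)\right) - 1\right)^{2} = \left(\left(11 + \left(7 - 147\right)^{2} - 4 \left(7 - 147\right)\right) - 1\right)^{2} = \left(\left(11 + \left(-140\right)^{2} - -560\right) - 1\right)^{2} = \left(\left(11 + 19600 + 560\right) - 1\right)^{2} = \left(20171 - 1\right)^{2} = 20170^{2} = 406828900$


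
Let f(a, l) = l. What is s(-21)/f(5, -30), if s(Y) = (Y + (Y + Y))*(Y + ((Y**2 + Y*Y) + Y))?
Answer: 1764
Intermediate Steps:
s(Y) = 3*Y*(2*Y + 2*Y**2) (s(Y) = (Y + 2*Y)*(Y + ((Y**2 + Y**2) + Y)) = (3*Y)*(Y + (2*Y**2 + Y)) = (3*Y)*(Y + (Y + 2*Y**2)) = (3*Y)*(2*Y + 2*Y**2) = 3*Y*(2*Y + 2*Y**2))
s(-21)/f(5, -30) = (6*(-21)**2*(1 - 21))/(-30) = (6*441*(-20))*(-1/30) = -52920*(-1/30) = 1764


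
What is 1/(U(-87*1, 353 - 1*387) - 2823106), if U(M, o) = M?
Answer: -1/2823193 ≈ -3.5421e-7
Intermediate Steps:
1/(U(-87*1, 353 - 1*387) - 2823106) = 1/(-87*1 - 2823106) = 1/(-87 - 2823106) = 1/(-2823193) = -1/2823193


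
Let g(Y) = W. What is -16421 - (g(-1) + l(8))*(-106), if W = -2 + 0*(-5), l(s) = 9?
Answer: -15679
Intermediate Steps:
W = -2 (W = -2 + 0 = -2)
g(Y) = -2
-16421 - (g(-1) + l(8))*(-106) = -16421 - (-2 + 9)*(-106) = -16421 - 7*(-106) = -16421 - 1*(-742) = -16421 + 742 = -15679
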